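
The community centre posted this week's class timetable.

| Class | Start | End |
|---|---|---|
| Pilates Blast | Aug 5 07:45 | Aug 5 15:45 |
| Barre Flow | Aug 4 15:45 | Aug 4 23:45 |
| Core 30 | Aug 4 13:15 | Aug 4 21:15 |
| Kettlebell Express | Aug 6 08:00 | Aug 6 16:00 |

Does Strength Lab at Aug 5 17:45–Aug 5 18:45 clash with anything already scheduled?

No — it doesn't clash with anything

Core 30: ends Aug 4 21:15 at or before Strength Lab starts Aug 5 17:45 → clear.
Barre Flow: ends Aug 4 23:45 at or before Strength Lab starts Aug 5 17:45 → clear.
Pilates Blast: ends Aug 5 15:45 at or before Strength Lab starts Aug 5 17:45 → clear.
Kettlebell Express: starts Aug 6 08:00 at or after Strength Lab ends Aug 5 18:45 → clear.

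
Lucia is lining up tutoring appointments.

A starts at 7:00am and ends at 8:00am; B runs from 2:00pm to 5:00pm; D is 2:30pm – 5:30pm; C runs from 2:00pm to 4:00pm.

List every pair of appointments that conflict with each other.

B & C, B & D, C & D

Check each pair: they overlap iff neither finishes before the other starts.
Sorted by start: A, B, C, D.
B starts after A ends, so nothing later overlaps A either.
C starts before B ends → B and C overlap.
D starts before B ends → B and D overlap.
D starts before C ends → C and D overlap.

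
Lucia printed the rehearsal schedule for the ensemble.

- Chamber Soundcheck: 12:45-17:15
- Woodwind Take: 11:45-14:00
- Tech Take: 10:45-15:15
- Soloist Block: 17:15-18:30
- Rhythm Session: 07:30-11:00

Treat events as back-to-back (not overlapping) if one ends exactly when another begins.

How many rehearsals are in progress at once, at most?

3

Walk through starts and ends in time order (an end at T is processed before a start at T):
07:30 start Rhythm Session → 1
10:45 start Tech Take → 2
11:00 end Rhythm Session → 1
11:45 start Woodwind Take → 2
12:45 start Chamber Soundcheck → 3
14:00 end Woodwind Take → 2
15:15 end Tech Take → 1
17:15 end Chamber Soundcheck → 0
17:15 start Soloist Block → 1
18:30 end Soloist Block → 0
Peak is 3, at 12:45 (Chamber Soundcheck, Tech Take, Woodwind Take).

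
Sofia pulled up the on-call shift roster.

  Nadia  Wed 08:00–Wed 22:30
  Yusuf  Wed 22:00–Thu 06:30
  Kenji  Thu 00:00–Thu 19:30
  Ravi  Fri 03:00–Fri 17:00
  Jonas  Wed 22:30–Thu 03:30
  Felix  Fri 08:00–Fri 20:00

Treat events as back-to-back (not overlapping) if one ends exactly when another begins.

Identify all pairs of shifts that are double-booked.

Felix & Ravi, Jonas & Kenji, Jonas & Yusuf, Kenji & Yusuf, Nadia & Yusuf

Sorted by start: Nadia, Yusuf, Jonas, Kenji, Ravi, Felix.
Yusuf starts before Nadia ends → Nadia and Yusuf overlap.
Jonas starts exactly when Nadia ends (back-to-back, no overlap); Nadia is clear from here.
Jonas starts before Yusuf ends → Yusuf and Jonas overlap.
Kenji starts before Yusuf ends → Yusuf and Kenji overlap.
Ravi starts after Yusuf ends; Yusuf is clear from here.
Kenji starts before Jonas ends → Jonas and Kenji overlap.
Ravi starts after Jonas ends; Jonas is clear from here.
Ravi starts after Kenji ends; Kenji is clear from here.
Felix starts before Ravi ends → Ravi and Felix overlap.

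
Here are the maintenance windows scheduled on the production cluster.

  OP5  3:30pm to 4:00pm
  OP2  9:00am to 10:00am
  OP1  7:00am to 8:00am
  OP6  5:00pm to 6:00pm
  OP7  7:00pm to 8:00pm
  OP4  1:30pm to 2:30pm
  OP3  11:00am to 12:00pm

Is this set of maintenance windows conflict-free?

Yes

Sorted by start: OP1, OP2, OP3, OP4, OP5, OP6, OP7.
OP2 starts after OP1 ends — done with OP1.
OP3 starts after OP2 ends — done with OP2.
OP4 starts after OP3 ends — done with OP3.
OP5 starts after OP4 ends — done with OP4.
OP6 starts after OP5 ends — done with OP5.
OP7 starts after OP6 ends.
Every pair is clear; the schedule has no overlaps.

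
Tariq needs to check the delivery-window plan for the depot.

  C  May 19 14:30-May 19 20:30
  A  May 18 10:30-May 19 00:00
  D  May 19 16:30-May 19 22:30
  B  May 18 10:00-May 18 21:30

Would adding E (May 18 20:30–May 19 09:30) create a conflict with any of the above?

B: starts May 18 10:00 before E ends May 19 09:30, and ends May 18 21:30 after E starts May 18 20:30 → overlap.
A: starts May 18 10:30 before E ends May 19 09:30, and ends May 19 00:00 after E starts May 18 20:30 → overlap.
C: starts May 19 14:30 at or after E ends May 19 09:30 → clear.
D: starts May 19 16:30 at or after E ends May 19 09:30 → clear.
E overlaps A, B.

Yes — it overlaps A, B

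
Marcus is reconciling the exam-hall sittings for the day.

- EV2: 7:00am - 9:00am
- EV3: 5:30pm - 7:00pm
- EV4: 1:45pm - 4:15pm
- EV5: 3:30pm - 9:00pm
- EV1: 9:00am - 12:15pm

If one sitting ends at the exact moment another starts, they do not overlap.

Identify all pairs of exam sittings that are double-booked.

Sorted by start: EV2, EV1, EV4, EV5, EV3.
EV1 starts exactly when EV2 ends (back-to-back, no overlap) — done with EV2.
EV4 starts after EV1 ends — done with EV1.
EV5 starts before EV4 ends → EV4 and EV5 overlap.
EV3 starts after EV4 ends.
EV3 starts before EV5 ends → EV5 and EV3 overlap.

EV3 & EV5, EV4 & EV5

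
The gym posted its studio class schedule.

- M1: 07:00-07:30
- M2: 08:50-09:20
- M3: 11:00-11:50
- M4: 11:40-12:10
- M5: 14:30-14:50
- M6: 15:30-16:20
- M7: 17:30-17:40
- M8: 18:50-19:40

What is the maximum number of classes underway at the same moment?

2

Sort all start/end points and keep a running count:
07:00 start M1 → 1
07:30 end M1 → 0
08:50 start M2 → 1
09:20 end M2 → 0
11:00 start M3 → 1
11:40 start M4 → 2
11:50 end M3 → 1
12:10 end M4 → 0
14:30 start M5 → 1
14:50 end M5 → 0
15:30 start M6 → 1
16:20 end M6 → 0
17:30 start M7 → 1
17:40 end M7 → 0
18:50 start M8 → 1
19:40 end M8 → 0
Peak is 2, at 11:40 (M3, M4).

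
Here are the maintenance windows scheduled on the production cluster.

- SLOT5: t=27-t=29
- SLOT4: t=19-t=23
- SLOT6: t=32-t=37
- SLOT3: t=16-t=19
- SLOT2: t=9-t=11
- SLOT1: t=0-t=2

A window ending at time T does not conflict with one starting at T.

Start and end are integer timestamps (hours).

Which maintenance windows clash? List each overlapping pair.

Sorted by start: SLOT1, SLOT2, SLOT3, SLOT4, SLOT5, SLOT6.
SLOT2 starts after SLOT1 ends — done with SLOT1.
SLOT3 starts after SLOT2 ends — done with SLOT2.
SLOT4 starts exactly when SLOT3 ends (back-to-back, no overlap) — done with SLOT3.
SLOT5 starts after SLOT4 ends — done with SLOT4.
SLOT6 starts after SLOT5 ends.

none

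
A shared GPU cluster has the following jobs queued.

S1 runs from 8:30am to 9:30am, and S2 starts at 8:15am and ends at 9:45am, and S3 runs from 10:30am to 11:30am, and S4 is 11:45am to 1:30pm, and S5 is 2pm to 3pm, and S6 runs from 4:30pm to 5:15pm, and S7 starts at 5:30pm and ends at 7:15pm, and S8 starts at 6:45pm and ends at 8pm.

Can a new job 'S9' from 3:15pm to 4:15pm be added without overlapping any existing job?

S2: ends 9:45am at or before S9 starts 3:15pm → clear.
S1: ends 9:30am at or before S9 starts 3:15pm → clear.
S3: ends 11:30am at or before S9 starts 3:15pm → clear.
S4: ends 1:30pm at or before S9 starts 3:15pm → clear.
S5: ends 3pm at or before S9 starts 3:15pm → clear.
S6: starts 4:30pm at or after S9 ends 4:15pm → clear.
S7: starts 5:30pm at or after S9 ends 4:15pm → clear.
S8: starts 6:45pm at or after S9 ends 4:15pm → clear.

Yes — the slot is free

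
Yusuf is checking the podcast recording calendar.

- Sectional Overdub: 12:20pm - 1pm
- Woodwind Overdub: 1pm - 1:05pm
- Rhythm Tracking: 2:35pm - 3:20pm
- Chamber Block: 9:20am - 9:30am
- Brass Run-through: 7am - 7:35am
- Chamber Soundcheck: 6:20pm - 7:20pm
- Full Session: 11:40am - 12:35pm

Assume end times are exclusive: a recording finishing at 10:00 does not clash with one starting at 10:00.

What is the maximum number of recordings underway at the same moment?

2

Sweep the timeline, counting +1 at each start and −1 at each end (ends before starts at a tie):
7am start Brass Run-through → 1
7:35am end Brass Run-through → 0
9:20am start Chamber Block → 1
9:30am end Chamber Block → 0
11:40am start Full Session → 1
12:20pm start Sectional Overdub → 2
12:35pm end Full Session → 1
1pm end Sectional Overdub → 0
1pm start Woodwind Overdub → 1
1:05pm end Woodwind Overdub → 0
2:35pm start Rhythm Tracking → 1
3:20pm end Rhythm Tracking → 0
6:20pm start Chamber Soundcheck → 1
7:20pm end Chamber Soundcheck → 0
Peak is 2, at 12:20pm (Full Session, Sectional Overdub).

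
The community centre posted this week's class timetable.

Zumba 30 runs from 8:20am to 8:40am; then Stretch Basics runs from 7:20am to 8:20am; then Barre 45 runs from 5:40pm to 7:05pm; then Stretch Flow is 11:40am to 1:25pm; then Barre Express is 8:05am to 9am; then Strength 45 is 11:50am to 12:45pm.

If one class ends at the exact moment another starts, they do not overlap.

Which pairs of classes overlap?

Barre Express & Stretch Basics, Barre Express & Zumba 30, Strength 45 & Stretch Flow

Two intervals overlap when each starts before the other ends.
Sorted by start: Stretch Basics, Barre Express, Zumba 30, Stretch Flow, Strength 45, Barre 45.
Barre Express starts before Stretch Basics ends → Stretch Basics and Barre Express overlap.
Zumba 30 starts exactly when Stretch Basics ends (back-to-back, no overlap); Stretch Basics is clear from here.
Zumba 30 starts before Barre Express ends → Barre Express and Zumba 30 overlap.
Stretch Flow starts after Barre Express ends; Barre Express is clear from here.
Stretch Flow starts after Zumba 30 ends; Zumba 30 is clear from here.
Strength 45 starts before Stretch Flow ends → Stretch Flow and Strength 45 overlap.
Barre 45 starts after Stretch Flow ends.
Barre 45 starts after Strength 45 ends.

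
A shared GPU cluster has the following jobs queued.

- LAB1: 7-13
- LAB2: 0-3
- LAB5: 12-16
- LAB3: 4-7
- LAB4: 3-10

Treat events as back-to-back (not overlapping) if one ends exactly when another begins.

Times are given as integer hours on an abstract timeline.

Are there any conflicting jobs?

Two intervals overlap when each starts before the other ends.
Sorted by start: LAB2, LAB4, LAB3, LAB1, LAB5.
LAB4 starts exactly when LAB2 ends (back-to-back, no overlap), so LAB2 has no further overlaps.
LAB3 starts before LAB4 ends → LAB4 and LAB3 overlap.
That's a conflict, so the schedule is not conflict-free.

Yes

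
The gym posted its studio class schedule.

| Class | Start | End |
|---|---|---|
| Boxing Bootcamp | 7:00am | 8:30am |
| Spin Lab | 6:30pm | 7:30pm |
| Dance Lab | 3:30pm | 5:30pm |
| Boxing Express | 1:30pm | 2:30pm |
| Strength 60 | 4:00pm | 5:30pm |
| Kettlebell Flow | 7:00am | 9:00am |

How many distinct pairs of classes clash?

2

Two intervals overlap when each starts before the other ends.
Sorted by start: Boxing Bootcamp, Kettlebell Flow, Boxing Express, Dance Lab, Strength 60, Spin Lab.
Kettlebell Flow starts before Boxing Bootcamp ends → Boxing Bootcamp and Kettlebell Flow overlap.
Boxing Express starts after Boxing Bootcamp ends, so nothing later overlaps Boxing Bootcamp either.
Boxing Express starts after Kettlebell Flow ends, so nothing later overlaps Kettlebell Flow either.
Dance Lab starts after Boxing Express ends, so nothing later overlaps Boxing Express either.
Strength 60 starts before Dance Lab ends → Dance Lab and Strength 60 overlap.
Spin Lab starts after Dance Lab ends.
Spin Lab starts after Strength 60 ends.
Overlapping pairs: Boxing Bootcamp & Kettlebell Flow, Dance Lab & Strength 60 — 2 in total.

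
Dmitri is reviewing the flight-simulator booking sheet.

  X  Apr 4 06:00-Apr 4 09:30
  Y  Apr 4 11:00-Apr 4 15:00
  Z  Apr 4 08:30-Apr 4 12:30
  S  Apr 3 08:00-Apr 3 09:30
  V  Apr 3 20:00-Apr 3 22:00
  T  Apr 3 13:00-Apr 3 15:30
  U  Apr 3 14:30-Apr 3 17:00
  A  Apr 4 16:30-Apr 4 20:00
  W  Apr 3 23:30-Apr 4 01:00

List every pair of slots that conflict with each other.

T & U, X & Z, Y & Z

Two intervals overlap when each starts before the other ends.
Sorted by start: S, T, U, V, W, X, Z, Y, A.
T starts after S ends, so nothing later overlaps S either.
U starts before T ends → T and U overlap.
V starts after T ends, so nothing later overlaps T either.
V starts after U ends, so nothing later overlaps U either.
W starts after V ends, so nothing later overlaps V either.
X starts after W ends, so nothing later overlaps W either.
Z starts before X ends → X and Z overlap.
Y starts after X ends, so nothing later overlaps X either.
Y starts before Z ends → Z and Y overlap.
A starts after Z ends.
A starts after Y ends.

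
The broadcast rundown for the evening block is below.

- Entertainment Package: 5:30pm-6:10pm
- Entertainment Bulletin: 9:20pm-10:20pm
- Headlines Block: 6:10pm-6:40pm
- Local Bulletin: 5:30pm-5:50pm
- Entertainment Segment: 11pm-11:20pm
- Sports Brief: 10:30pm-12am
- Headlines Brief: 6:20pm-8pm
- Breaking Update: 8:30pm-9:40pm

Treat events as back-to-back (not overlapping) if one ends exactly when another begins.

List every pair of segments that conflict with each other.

Breaking Update & Entertainment Bulletin, Entertainment Package & Local Bulletin, Entertainment Segment & Sports Brief, Headlines Block & Headlines Brief

Sorted by start: Entertainment Package, Local Bulletin, Headlines Block, Headlines Brief, Breaking Update, Entertainment Bulletin, Sports Brief, Entertainment Segment.
Local Bulletin starts before Entertainment Package ends → Entertainment Package and Local Bulletin overlap.
Headlines Block starts exactly when Entertainment Package ends (back-to-back, no overlap); Entertainment Package is clear from here.
Headlines Block starts after Local Bulletin ends; Local Bulletin is clear from here.
Headlines Brief starts before Headlines Block ends → Headlines Block and Headlines Brief overlap.
Breaking Update starts after Headlines Block ends; Headlines Block is clear from here.
Breaking Update starts after Headlines Brief ends; Headlines Brief is clear from here.
Entertainment Bulletin starts before Breaking Update ends → Breaking Update and Entertainment Bulletin overlap.
Sports Brief starts after Breaking Update ends; Breaking Update is clear from here.
Sports Brief starts after Entertainment Bulletin ends; Entertainment Bulletin is clear from here.
Entertainment Segment starts before Sports Brief ends → Sports Brief and Entertainment Segment overlap.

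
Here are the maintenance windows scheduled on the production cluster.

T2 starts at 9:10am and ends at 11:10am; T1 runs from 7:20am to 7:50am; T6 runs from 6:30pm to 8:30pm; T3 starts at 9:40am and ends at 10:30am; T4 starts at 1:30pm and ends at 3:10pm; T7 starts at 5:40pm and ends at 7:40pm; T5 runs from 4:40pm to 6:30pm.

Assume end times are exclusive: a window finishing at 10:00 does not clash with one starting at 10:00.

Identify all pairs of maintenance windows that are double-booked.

Sorted by start: T1, T2, T3, T4, T5, T7, T6.
T2 starts after T1 ends; T1 is clear from here.
T3 starts before T2 ends → T2 and T3 overlap.
T4 starts after T2 ends; T2 is clear from here.
T4 starts after T3 ends; T3 is clear from here.
T5 starts after T4 ends; T4 is clear from here.
T7 starts before T5 ends → T5 and T7 overlap.
T6 starts exactly when T5 ends (back-to-back, no overlap).
T6 starts before T7 ends → T7 and T6 overlap.

T2 & T3, T5 & T7, T6 & T7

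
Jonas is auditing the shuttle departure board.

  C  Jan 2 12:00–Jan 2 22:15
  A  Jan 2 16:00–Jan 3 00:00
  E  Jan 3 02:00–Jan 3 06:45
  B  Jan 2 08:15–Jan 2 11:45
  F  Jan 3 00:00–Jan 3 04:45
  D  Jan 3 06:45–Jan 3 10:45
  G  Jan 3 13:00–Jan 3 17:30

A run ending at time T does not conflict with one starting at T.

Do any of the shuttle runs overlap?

Yes

Sorted by start: B, C, A, F, E, D, G.
C starts after B ends, so nothing later overlaps B either.
A starts before C ends → C and A overlap.
That's a conflict, so the schedule is not conflict-free.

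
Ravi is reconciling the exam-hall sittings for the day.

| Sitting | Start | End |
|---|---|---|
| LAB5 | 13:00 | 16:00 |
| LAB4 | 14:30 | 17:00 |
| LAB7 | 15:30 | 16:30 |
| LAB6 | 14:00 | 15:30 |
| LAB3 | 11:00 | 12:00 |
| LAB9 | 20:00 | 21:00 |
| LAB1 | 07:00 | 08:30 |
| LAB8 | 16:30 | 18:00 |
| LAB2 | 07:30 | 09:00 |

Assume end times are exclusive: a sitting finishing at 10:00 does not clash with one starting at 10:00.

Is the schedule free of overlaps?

Sorted by start: LAB1, LAB2, LAB3, LAB5, LAB6, LAB4, LAB7, LAB8, LAB9.
LAB2 starts before LAB1 ends → LAB1 and LAB2 overlap.
That's a conflict, so the schedule is not conflict-free.

No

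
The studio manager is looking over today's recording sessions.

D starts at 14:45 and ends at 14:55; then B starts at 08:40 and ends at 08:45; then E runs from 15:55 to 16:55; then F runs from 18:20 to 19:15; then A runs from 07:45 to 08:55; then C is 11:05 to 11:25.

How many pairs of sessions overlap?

Sorted by start: A, B, C, D, E, F.
B starts before A ends → A and B overlap.
C starts after A ends — done with A.
C starts after B ends — done with B.
D starts after C ends — done with C.
E starts after D ends — done with D.
F starts after E ends.
Overlapping pairs: A & B — 1 in total.

1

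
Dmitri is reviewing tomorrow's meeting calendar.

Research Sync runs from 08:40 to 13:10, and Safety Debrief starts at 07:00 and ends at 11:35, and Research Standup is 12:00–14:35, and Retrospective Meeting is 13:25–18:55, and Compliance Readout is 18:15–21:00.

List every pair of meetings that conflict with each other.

Sorted by start: Safety Debrief, Research Sync, Research Standup, Retrospective Meeting, Compliance Readout.
Research Sync starts before Safety Debrief ends → Safety Debrief and Research Sync overlap.
Research Standup starts after Safety Debrief ends, so nothing later overlaps Safety Debrief either.
Research Standup starts before Research Sync ends → Research Sync and Research Standup overlap.
Retrospective Meeting starts after Research Sync ends, so nothing later overlaps Research Sync either.
Retrospective Meeting starts before Research Standup ends → Research Standup and Retrospective Meeting overlap.
Compliance Readout starts after Research Standup ends.
Compliance Readout starts before Retrospective Meeting ends → Retrospective Meeting and Compliance Readout overlap.

Compliance Readout & Retrospective Meeting, Research Standup & Research Sync, Research Standup & Retrospective Meeting, Research Sync & Safety Debrief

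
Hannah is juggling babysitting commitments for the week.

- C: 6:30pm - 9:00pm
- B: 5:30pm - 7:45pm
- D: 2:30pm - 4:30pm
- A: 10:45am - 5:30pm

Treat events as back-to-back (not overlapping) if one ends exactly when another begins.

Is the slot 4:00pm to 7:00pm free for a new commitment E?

A: starts 10:45am before E ends 7:00pm, and ends 5:30pm after E starts 4:00pm → overlap.
D: starts 2:30pm before E ends 7:00pm, and ends 4:30pm after E starts 4:00pm → overlap.
B: starts 5:30pm before E ends 7:00pm, and ends 7:45pm after E starts 4:00pm → overlap.
C: starts 6:30pm before E ends 7:00pm, and ends 9:00pm after E starts 4:00pm → overlap.
E overlaps A, B, C, D.

No — it overlaps A, B, C, D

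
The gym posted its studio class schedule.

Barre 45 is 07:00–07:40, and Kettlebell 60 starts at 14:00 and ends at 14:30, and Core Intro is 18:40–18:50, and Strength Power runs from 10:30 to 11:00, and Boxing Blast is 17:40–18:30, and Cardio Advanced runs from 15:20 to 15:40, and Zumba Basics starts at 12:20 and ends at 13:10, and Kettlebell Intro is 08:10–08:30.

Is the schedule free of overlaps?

Yes

Sorted by start: Barre 45, Kettlebell Intro, Strength Power, Zumba Basics, Kettlebell 60, Cardio Advanced, Boxing Blast, Core Intro.
Kettlebell Intro starts after Barre 45 ends, so nothing later overlaps Barre 45 either.
Strength Power starts after Kettlebell Intro ends, so nothing later overlaps Kettlebell Intro either.
Zumba Basics starts after Strength Power ends, so nothing later overlaps Strength Power either.
Kettlebell 60 starts after Zumba Basics ends, so nothing later overlaps Zumba Basics either.
Cardio Advanced starts after Kettlebell 60 ends, so nothing later overlaps Kettlebell 60 either.
Boxing Blast starts after Cardio Advanced ends, so nothing later overlaps Cardio Advanced either.
Core Intro starts after Boxing Blast ends.
Every pair is clear; the schedule has no overlaps.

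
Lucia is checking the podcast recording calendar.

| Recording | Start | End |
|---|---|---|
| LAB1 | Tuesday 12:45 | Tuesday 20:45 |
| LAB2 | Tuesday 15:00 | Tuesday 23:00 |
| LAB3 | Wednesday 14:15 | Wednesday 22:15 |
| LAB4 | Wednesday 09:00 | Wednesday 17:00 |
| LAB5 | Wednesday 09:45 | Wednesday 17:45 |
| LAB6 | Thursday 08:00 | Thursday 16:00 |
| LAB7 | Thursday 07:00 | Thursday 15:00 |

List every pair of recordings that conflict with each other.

Two intervals overlap when each starts before the other ends.
Sorted by start: LAB1, LAB2, LAB4, LAB5, LAB3, LAB7, LAB6.
LAB2 starts before LAB1 ends → LAB1 and LAB2 overlap.
LAB4 starts after LAB1 ends — done with LAB1.
LAB4 starts after LAB2 ends — done with LAB2.
LAB5 starts before LAB4 ends → LAB4 and LAB5 overlap.
LAB3 starts before LAB4 ends → LAB4 and LAB3 overlap.
LAB7 starts after LAB4 ends — done with LAB4.
LAB3 starts before LAB5 ends → LAB5 and LAB3 overlap.
LAB7 starts after LAB5 ends — done with LAB5.
LAB7 starts after LAB3 ends — done with LAB3.
LAB6 starts before LAB7 ends → LAB7 and LAB6 overlap.

LAB1 & LAB2, LAB3 & LAB4, LAB3 & LAB5, LAB4 & LAB5, LAB6 & LAB7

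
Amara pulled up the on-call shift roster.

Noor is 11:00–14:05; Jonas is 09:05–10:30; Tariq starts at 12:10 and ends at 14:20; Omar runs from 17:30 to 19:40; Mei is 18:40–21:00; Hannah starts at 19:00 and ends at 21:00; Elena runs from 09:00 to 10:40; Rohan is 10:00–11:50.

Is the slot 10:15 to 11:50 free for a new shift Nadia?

Elena: starts 09:00 before Nadia ends 11:50, and ends 10:40 after Nadia starts 10:15 → overlap.
Jonas: starts 09:05 before Nadia ends 11:50, and ends 10:30 after Nadia starts 10:15 → overlap.
Rohan: starts 10:00 before Nadia ends 11:50, and ends 11:50 after Nadia starts 10:15 → overlap.
Noor: starts 11:00 before Nadia ends 11:50, and ends 14:05 after Nadia starts 10:15 → overlap.
Tariq: starts 12:10 at or after Nadia ends 11:50 → clear.
Omar: starts 17:30 at or after Nadia ends 11:50 → clear.
Mei: starts 18:40 at or after Nadia ends 11:50 → clear.
Hannah: starts 19:00 at or after Nadia ends 11:50 → clear.
Nadia overlaps Elena, Noor, Rohan, Jonas.

No — it overlaps Elena, Jonas, Noor, Rohan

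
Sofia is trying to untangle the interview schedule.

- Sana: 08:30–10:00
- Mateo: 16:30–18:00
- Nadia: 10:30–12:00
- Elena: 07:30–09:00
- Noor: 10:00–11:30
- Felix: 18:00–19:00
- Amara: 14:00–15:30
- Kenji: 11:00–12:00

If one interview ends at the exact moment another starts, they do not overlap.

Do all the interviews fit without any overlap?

No

Sorted by start: Elena, Sana, Noor, Nadia, Kenji, Amara, Mateo, Felix.
Sana starts before Elena ends → Elena and Sana overlap.
That's a conflict, so the schedule is not conflict-free.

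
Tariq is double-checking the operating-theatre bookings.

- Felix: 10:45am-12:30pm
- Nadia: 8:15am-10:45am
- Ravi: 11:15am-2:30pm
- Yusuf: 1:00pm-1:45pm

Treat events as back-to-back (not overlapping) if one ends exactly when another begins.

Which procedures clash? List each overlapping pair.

Felix & Ravi, Ravi & Yusuf

Check each pair: they overlap iff neither finishes before the other starts.
Sorted by start: Nadia, Felix, Ravi, Yusuf.
Felix starts exactly when Nadia ends (back-to-back, no overlap) — done with Nadia.
Ravi starts before Felix ends → Felix and Ravi overlap.
Yusuf starts after Felix ends.
Yusuf starts before Ravi ends → Ravi and Yusuf overlap.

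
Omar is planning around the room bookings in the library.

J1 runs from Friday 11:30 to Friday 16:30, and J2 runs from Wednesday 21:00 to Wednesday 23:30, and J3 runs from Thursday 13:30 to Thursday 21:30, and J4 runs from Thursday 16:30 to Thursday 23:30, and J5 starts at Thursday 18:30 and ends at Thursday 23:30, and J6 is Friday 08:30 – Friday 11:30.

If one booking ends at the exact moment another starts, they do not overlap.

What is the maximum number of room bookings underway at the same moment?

3

Walk through starts and ends in time order (an end at T is processed before a start at T):
Wednesday 21:00 start J2 → 1
Wednesday 23:30 end J2 → 0
Thursday 13:30 start J3 → 1
Thursday 16:30 start J4 → 2
Thursday 18:30 start J5 → 3
Thursday 21:30 end J3 → 2
Thursday 23:30 end J4 → 1
Thursday 23:30 end J5 → 0
Friday 08:30 start J6 → 1
Friday 11:30 end J6 → 0
Friday 11:30 start J1 → 1
Friday 16:30 end J1 → 0
Peak is 3, at Thursday 18:30 (J3, J4, J5).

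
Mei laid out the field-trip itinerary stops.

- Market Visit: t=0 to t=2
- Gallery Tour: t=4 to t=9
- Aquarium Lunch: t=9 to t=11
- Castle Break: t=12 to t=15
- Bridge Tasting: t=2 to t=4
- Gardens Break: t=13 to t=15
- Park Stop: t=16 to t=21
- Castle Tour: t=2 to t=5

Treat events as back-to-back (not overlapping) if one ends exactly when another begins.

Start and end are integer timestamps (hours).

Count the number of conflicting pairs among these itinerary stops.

Sorted by start: Market Visit, Bridge Tasting, Castle Tour, Gallery Tour, Aquarium Lunch, Castle Break, Gardens Break, Park Stop.
Bridge Tasting starts exactly when Market Visit ends (back-to-back, no overlap), so Market Visit has no further overlaps.
Castle Tour starts before Bridge Tasting ends → Bridge Tasting and Castle Tour overlap.
Gallery Tour starts exactly when Bridge Tasting ends (back-to-back, no overlap), so Bridge Tasting has no further overlaps.
Gallery Tour starts before Castle Tour ends → Castle Tour and Gallery Tour overlap.
Aquarium Lunch starts after Castle Tour ends, so Castle Tour has no further overlaps.
Aquarium Lunch starts exactly when Gallery Tour ends (back-to-back, no overlap), so Gallery Tour has no further overlaps.
Castle Break starts after Aquarium Lunch ends, so Aquarium Lunch has no further overlaps.
Gardens Break starts before Castle Break ends → Castle Break and Gardens Break overlap.
Park Stop starts after Castle Break ends.
Park Stop starts after Gardens Break ends.
Overlapping pairs: Bridge Tasting & Castle Tour, Castle Break & Gardens Break, Castle Tour & Gallery Tour — 3 in total.

3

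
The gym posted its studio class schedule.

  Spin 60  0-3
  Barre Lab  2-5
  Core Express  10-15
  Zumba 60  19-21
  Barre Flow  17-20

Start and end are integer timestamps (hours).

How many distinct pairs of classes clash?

Check each pair: they overlap iff neither finishes before the other starts.
Sorted by start: Spin 60, Barre Lab, Core Express, Barre Flow, Zumba 60.
Barre Lab starts before Spin 60 ends → Spin 60 and Barre Lab overlap.
Core Express starts after Spin 60 ends — done with Spin 60.
Core Express starts after Barre Lab ends — done with Barre Lab.
Barre Flow starts after Core Express ends — done with Core Express.
Zumba 60 starts before Barre Flow ends → Barre Flow and Zumba 60 overlap.
Overlapping pairs: Barre Flow & Zumba 60, Barre Lab & Spin 60 — 2 in total.

2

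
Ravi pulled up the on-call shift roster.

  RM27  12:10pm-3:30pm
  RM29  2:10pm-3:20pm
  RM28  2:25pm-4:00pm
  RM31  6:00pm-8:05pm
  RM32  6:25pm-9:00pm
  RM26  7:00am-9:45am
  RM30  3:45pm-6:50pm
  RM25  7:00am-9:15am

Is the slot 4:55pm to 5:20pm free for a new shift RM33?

RM25: ends 9:15am at or before RM33 starts 4:55pm → clear.
RM26: ends 9:45am at or before RM33 starts 4:55pm → clear.
RM27: ends 3:30pm at or before RM33 starts 4:55pm → clear.
RM29: ends 3:20pm at or before RM33 starts 4:55pm → clear.
RM28: ends 4:00pm at or before RM33 starts 4:55pm → clear.
RM30: starts 3:45pm before RM33 ends 5:20pm, and ends 6:50pm after RM33 starts 4:55pm → overlap.
RM31: starts 6:00pm at or after RM33 ends 5:20pm → clear.
RM32: starts 6:25pm at or after RM33 ends 5:20pm → clear.
RM33 overlaps RM30.

No — it overlaps RM30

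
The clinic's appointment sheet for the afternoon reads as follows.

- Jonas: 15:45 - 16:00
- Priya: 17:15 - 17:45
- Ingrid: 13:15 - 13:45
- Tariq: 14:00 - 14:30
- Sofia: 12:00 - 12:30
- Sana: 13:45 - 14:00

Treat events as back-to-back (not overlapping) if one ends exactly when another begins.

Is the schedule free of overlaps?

Sorted by start: Sofia, Ingrid, Sana, Tariq, Jonas, Priya.
Ingrid starts after Sofia ends, so nothing later overlaps Sofia either.
Sana starts exactly when Ingrid ends (back-to-back, no overlap), so nothing later overlaps Ingrid either.
Tariq starts exactly when Sana ends (back-to-back, no overlap), so nothing later overlaps Sana either.
Jonas starts after Tariq ends, so nothing later overlaps Tariq either.
Priya starts after Jonas ends.
Every pair is clear; the schedule has no overlaps.

Yes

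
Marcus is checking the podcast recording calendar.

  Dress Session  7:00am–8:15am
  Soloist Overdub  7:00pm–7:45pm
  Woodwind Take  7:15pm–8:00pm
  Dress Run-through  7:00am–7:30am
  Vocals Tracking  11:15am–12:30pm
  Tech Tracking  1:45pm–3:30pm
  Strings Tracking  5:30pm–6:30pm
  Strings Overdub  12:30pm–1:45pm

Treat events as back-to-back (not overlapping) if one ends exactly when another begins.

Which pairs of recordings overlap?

Two intervals overlap when each starts before the other ends.
Sorted by start: Dress Run-through, Dress Session, Vocals Tracking, Strings Overdub, Tech Tracking, Strings Tracking, Soloist Overdub, Woodwind Take.
Dress Session starts before Dress Run-through ends → Dress Run-through and Dress Session overlap.
Vocals Tracking starts after Dress Run-through ends; Dress Run-through is clear from here.
Vocals Tracking starts after Dress Session ends; Dress Session is clear from here.
Strings Overdub starts exactly when Vocals Tracking ends (back-to-back, no overlap); Vocals Tracking is clear from here.
Tech Tracking starts exactly when Strings Overdub ends (back-to-back, no overlap); Strings Overdub is clear from here.
Strings Tracking starts after Tech Tracking ends; Tech Tracking is clear from here.
Soloist Overdub starts after Strings Tracking ends; Strings Tracking is clear from here.
Woodwind Take starts before Soloist Overdub ends → Soloist Overdub and Woodwind Take overlap.

Dress Run-through & Dress Session, Soloist Overdub & Woodwind Take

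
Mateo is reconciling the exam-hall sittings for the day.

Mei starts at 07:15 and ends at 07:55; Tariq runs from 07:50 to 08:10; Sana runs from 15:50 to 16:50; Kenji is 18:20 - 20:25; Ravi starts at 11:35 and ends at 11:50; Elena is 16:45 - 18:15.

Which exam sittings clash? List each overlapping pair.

Elena & Sana, Mei & Tariq

Sorted by start: Mei, Tariq, Ravi, Sana, Elena, Kenji.
Tariq starts before Mei ends → Mei and Tariq overlap.
Ravi starts after Mei ends — done with Mei.
Ravi starts after Tariq ends — done with Tariq.
Sana starts after Ravi ends — done with Ravi.
Elena starts before Sana ends → Sana and Elena overlap.
Kenji starts after Sana ends.
Kenji starts after Elena ends.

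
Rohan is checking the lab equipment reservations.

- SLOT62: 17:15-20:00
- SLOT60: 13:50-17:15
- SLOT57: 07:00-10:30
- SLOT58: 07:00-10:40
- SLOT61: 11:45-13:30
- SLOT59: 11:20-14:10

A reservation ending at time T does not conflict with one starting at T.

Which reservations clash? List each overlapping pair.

Sorted by start: SLOT57, SLOT58, SLOT59, SLOT61, SLOT60, SLOT62.
SLOT58 starts before SLOT57 ends → SLOT57 and SLOT58 overlap.
SLOT59 starts after SLOT57 ends — done with SLOT57.
SLOT59 starts after SLOT58 ends — done with SLOT58.
SLOT61 starts before SLOT59 ends → SLOT59 and SLOT61 overlap.
SLOT60 starts before SLOT59 ends → SLOT59 and SLOT60 overlap.
SLOT62 starts after SLOT59 ends.
SLOT60 starts after SLOT61 ends — done with SLOT61.
SLOT62 starts exactly when SLOT60 ends (back-to-back, no overlap).

SLOT57 & SLOT58, SLOT59 & SLOT60, SLOT59 & SLOT61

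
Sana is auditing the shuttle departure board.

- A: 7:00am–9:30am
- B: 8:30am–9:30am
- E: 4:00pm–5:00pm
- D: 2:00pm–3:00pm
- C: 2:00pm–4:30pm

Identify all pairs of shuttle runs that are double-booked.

Check each pair: they overlap iff neither finishes before the other starts.
Sorted by start: A, B, C, D, E.
B starts before A ends → A and B overlap.
C starts after A ends — done with A.
C starts after B ends — done with B.
D starts before C ends → C and D overlap.
E starts before C ends → C and E overlap.
E starts after D ends.

A & B, C & D, C & E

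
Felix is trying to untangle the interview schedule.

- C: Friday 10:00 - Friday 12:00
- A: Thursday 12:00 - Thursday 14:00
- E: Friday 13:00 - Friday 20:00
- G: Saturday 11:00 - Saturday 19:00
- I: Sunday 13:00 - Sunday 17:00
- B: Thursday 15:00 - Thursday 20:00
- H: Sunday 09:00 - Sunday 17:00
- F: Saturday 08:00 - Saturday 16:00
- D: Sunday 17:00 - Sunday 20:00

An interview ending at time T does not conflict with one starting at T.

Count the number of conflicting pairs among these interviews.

2

Check each pair: they overlap iff neither finishes before the other starts.
Sorted by start: A, B, C, E, F, G, H, I, D.
B starts after A ends, so nothing later overlaps A either.
C starts after B ends, so nothing later overlaps B either.
E starts after C ends, so nothing later overlaps C either.
F starts after E ends, so nothing later overlaps E either.
G starts before F ends → F and G overlap.
H starts after F ends, so nothing later overlaps F either.
H starts after G ends, so nothing later overlaps G either.
I starts before H ends → H and I overlap.
D starts exactly when H ends (back-to-back, no overlap).
D starts exactly when I ends (back-to-back, no overlap).
Overlapping pairs: F & G, H & I — 2 in total.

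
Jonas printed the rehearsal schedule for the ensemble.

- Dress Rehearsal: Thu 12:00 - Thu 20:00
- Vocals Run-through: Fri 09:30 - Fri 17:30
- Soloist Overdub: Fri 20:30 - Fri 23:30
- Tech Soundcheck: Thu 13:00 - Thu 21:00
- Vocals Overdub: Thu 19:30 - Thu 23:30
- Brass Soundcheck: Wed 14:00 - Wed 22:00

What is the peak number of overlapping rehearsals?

Walk through starts and ends in time order (an end at T is processed before a start at T):
Wed 14:00 start Brass Soundcheck → 1
Wed 22:00 end Brass Soundcheck → 0
Thu 12:00 start Dress Rehearsal → 1
Thu 13:00 start Tech Soundcheck → 2
Thu 19:30 start Vocals Overdub → 3
Thu 20:00 end Dress Rehearsal → 2
Thu 21:00 end Tech Soundcheck → 1
Thu 23:30 end Vocals Overdub → 0
Fri 09:30 start Vocals Run-through → 1
Fri 17:30 end Vocals Run-through → 0
Fri 20:30 start Soloist Overdub → 1
Fri 23:30 end Soloist Overdub → 0
Peak is 3, at Thu 19:30 (Dress Rehearsal, Tech Soundcheck, Vocals Overdub).

3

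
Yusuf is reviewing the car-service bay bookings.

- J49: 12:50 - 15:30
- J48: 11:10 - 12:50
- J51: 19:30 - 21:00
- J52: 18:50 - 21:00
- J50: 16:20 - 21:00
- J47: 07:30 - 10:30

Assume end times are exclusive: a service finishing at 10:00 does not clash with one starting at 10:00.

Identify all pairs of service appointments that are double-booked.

J50 & J51, J50 & J52, J51 & J52

Two intervals overlap when each starts before the other ends.
Sorted by start: J47, J48, J49, J50, J52, J51.
J48 starts after J47 ends, so nothing later overlaps J47 either.
J49 starts exactly when J48 ends (back-to-back, no overlap), so nothing later overlaps J48 either.
J50 starts after J49 ends, so nothing later overlaps J49 either.
J52 starts before J50 ends → J50 and J52 overlap.
J51 starts before J50 ends → J50 and J51 overlap.
J51 starts before J52 ends → J52 and J51 overlap.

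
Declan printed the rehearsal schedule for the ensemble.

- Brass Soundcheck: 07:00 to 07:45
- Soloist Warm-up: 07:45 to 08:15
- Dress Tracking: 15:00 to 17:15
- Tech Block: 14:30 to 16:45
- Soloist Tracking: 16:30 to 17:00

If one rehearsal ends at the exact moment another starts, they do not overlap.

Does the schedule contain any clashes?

Yes

Sorted by start: Brass Soundcheck, Soloist Warm-up, Tech Block, Dress Tracking, Soloist Tracking.
Soloist Warm-up starts exactly when Brass Soundcheck ends (back-to-back, no overlap) — done with Brass Soundcheck.
Tech Block starts after Soloist Warm-up ends — done with Soloist Warm-up.
Dress Tracking starts before Tech Block ends → Tech Block and Dress Tracking overlap.
That's a conflict, so the schedule is not conflict-free.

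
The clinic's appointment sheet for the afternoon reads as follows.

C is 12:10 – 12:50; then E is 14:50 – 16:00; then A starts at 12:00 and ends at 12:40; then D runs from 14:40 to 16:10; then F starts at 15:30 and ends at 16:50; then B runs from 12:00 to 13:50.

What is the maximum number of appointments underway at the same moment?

3

Walk through starts and ends in time order (an end at T is processed before a start at T):
12:00 start A → 1
12:00 start B → 2
12:10 start C → 3
12:40 end A → 2
12:50 end C → 1
13:50 end B → 0
14:40 start D → 1
14:50 start E → 2
15:30 start F → 3
16:00 end E → 2
16:10 end D → 1
16:50 end F → 0
Peak is 3, at 12:10 (A, B, C).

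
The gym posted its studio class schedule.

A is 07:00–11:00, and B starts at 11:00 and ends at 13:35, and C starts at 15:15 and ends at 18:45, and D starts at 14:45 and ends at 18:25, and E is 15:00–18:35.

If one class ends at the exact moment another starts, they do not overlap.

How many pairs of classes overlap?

Sorted by start: A, B, D, E, C.
B starts exactly when A ends (back-to-back, no overlap) — done with A.
D starts after B ends — done with B.
E starts before D ends → D and E overlap.
C starts before D ends → D and C overlap.
C starts before E ends → E and C overlap.
Overlapping pairs: C & D, C & E, D & E — 3 in total.

3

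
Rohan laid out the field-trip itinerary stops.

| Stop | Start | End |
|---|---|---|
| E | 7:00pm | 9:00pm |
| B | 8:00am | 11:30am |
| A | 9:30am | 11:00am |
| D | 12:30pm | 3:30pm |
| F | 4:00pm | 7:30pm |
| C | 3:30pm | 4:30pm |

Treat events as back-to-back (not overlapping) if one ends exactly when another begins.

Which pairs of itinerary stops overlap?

Sorted by start: B, A, D, C, F, E.
A starts before B ends → B and A overlap.
D starts after B ends, so B has no further overlaps.
D starts after A ends, so A has no further overlaps.
C starts exactly when D ends (back-to-back, no overlap), so D has no further overlaps.
F starts before C ends → C and F overlap.
E starts after C ends.
E starts before F ends → F and E overlap.

A & B, C & F, E & F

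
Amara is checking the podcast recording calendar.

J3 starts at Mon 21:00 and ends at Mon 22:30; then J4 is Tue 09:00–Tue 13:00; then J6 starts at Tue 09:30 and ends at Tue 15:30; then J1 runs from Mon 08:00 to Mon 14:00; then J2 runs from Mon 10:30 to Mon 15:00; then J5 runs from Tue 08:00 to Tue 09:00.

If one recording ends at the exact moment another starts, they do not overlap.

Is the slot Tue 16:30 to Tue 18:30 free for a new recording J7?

J1: ends Mon 14:00 at or before J7 starts Tue 16:30 → clear.
J2: ends Mon 15:00 at or before J7 starts Tue 16:30 → clear.
J3: ends Mon 22:30 at or before J7 starts Tue 16:30 → clear.
J5: ends Tue 09:00 at or before J7 starts Tue 16:30 → clear.
J4: ends Tue 13:00 at or before J7 starts Tue 16:30 → clear.
J6: ends Tue 15:30 at or before J7 starts Tue 16:30 → clear.

Yes — the slot is free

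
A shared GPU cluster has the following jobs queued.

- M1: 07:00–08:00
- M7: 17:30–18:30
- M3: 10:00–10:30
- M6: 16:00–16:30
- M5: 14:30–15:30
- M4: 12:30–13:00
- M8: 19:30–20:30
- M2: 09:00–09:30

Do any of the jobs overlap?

No

Sorted by start: M1, M2, M3, M4, M5, M6, M7, M8.
M2 starts after M1 ends — done with M1.
M3 starts after M2 ends — done with M2.
M4 starts after M3 ends — done with M3.
M5 starts after M4 ends — done with M4.
M6 starts after M5 ends — done with M5.
M7 starts after M6 ends — done with M6.
M8 starts after M7 ends.
Every pair is clear; the schedule has no overlaps.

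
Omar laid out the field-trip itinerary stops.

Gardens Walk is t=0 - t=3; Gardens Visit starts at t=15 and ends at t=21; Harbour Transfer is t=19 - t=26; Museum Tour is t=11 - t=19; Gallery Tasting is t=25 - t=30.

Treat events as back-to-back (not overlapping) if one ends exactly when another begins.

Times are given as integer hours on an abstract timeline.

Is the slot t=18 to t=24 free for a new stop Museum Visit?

Gardens Walk: ends t=3 at or before Museum Visit starts t=18 → clear.
Museum Tour: starts t=11 before Museum Visit ends t=24, and ends t=19 after Museum Visit starts t=18 → overlap.
Gardens Visit: starts t=15 before Museum Visit ends t=24, and ends t=21 after Museum Visit starts t=18 → overlap.
Harbour Transfer: starts t=19 before Museum Visit ends t=24, and ends t=26 after Museum Visit starts t=18 → overlap.
Gallery Tasting: starts t=25 at or after Museum Visit ends t=24 → clear.
Museum Visit overlaps Gardens Visit, Harbour Transfer, Museum Tour.

No — it overlaps Gardens Visit, Harbour Transfer, Museum Tour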